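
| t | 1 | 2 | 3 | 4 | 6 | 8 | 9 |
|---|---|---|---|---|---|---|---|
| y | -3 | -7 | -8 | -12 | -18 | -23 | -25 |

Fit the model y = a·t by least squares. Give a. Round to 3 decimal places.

a = -2.872

Sums needed: Σt·t = 211.
Right-hand side: Σt·y = -606.
Hence a = -606 / 211 ≈ -2.87204.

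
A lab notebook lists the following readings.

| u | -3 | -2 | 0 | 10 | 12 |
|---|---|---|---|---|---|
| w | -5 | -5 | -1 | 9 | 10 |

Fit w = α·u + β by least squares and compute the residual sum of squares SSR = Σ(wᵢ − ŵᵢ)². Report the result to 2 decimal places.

SSR = 2.43

Entries of MᵀM: Σu·u = 257, Σu = 17, Σ1 = 5.
Right-hand side: Σu·w = 235, Σw = 8.
So MᵀM·[α, β]ᵀ = Mᵀw: [[257, 17]; [17, 5]]·[α, β]ᵀ = [235, 8]ᵀ.
Δ = 257·5 − 17² = 996.
α = (235·5 − 17·8)/996 = 1039/996; β = (257·8 − 17·235)/996 = -1939/996.
Residuals: 19/249, -321/332, 943/996, 171/332, -569/996; SSR = 2419/996.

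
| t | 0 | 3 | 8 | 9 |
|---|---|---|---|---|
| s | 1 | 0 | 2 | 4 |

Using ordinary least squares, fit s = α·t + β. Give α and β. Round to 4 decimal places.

α = 0.3148, β = 0.1759

Setting ∂/∂α … = 0 gives: 154·α + 20·β = 52;  20·α + 4·β = 7.
det = 154·4 − 20² = 216.
α = (52·4 − 20·7)/216 = 17/54; β = (154·7 − 20·52)/216 = 19/108.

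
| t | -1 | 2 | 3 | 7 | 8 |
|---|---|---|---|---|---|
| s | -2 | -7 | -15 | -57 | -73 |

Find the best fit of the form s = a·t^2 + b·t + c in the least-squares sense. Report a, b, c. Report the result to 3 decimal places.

a = -0.973, b = -1.086, c = -1.968

Normal-equation sums: Σt^2·t^2 = 6595, Σt^2·t = 889, Σt^2 = 127, Σt·t = 127, Σt = 19, Σ1 = 5.
For Aᵀs: Σt^2·s = -7630, Σt·s = -1040, Σs = -154.
AᵀA·[a, b, c]ᵀ = Aᵀs becomes [[6595, 889, 127]; [889, 127, 19]; [127, 19, 5]]·[a, b, c]ᵀ = [-7630, -1040, -154]ᵀ.
Inverting the 3×3 Gram matrix, [a, b, c]ᵀ = [-23672/24339, -26443/24339, -15963/8113]ᵀ.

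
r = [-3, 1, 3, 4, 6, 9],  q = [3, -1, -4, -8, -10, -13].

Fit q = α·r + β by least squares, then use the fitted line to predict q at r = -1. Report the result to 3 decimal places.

q̂ = 0.645

Sums needed: Σr·r = 152, Σr = 20, Σ1 = 6.
And Σr·q = -231, Σq = -33.
So MᵀM·[α, β]ᵀ = Mᵀq: [[152, 20]; [20, 6]]·[α, β]ᵀ = [-231, -33]ᵀ.
Eliminating β: 6·(row 1) − 20·(row 2) gives 512·α = 6·(-231) − 20·(-33) = -726, so α = -363/256.
Then β = ((-33) − 20·(-363/256))/6 = -99/128.
At r = -1: q̂ = (-363/256)·(-1) + (-99/128)·(1) = 165/256.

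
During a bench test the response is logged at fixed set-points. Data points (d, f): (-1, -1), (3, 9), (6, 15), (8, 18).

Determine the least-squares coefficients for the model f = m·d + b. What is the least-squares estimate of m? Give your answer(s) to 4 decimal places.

m = 2.1304

Sums needed: Σd·d = 110, Σd = 16, Σ1 = 4.
Right-hand side: Σd·f = 262, Σf = 41.
Normal equations: [[110, 16]; [16, 4]]·[m, b]ᵀ = [262, 41]ᵀ.
Δ = 110·4 − 16² = 184.
m = (262·4 − 16·41)/184 = 49/23; b = (110·41 − 16·262)/184 = 159/92.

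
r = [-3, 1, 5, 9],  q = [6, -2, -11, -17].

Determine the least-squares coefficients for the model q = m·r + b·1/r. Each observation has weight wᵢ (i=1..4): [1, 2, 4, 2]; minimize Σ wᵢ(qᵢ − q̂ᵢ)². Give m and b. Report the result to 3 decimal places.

m = -1.999, b = -0.256

Sums needed: Σwᵢ·r·r = 273, Σwᵢ·r·1/r = 9, Σwᵢ·1/r·1/r = 4649/2025.
Moment sums: Σwᵢ·r·q = -548, Σwᵢ·1/r·q = -836/45.
So XᵀWX·[m, b]ᵀ = XᵀWq: [[273, 9]; [9, 4649/2025]]·[m, b]ᵀ = [-548, -836/45]ᵀ.
Eliminating b: (4649/2025)·(row 1) − 9·(row 2) gives (368384/675)·m = (4649/2025)·(-548) − 9·(-836/45) = -2209072/2025, so m = -138067/69072.
Then b = ((-836/45) − 9·(-138067/69072))/(4649/2025) = -5895/23024.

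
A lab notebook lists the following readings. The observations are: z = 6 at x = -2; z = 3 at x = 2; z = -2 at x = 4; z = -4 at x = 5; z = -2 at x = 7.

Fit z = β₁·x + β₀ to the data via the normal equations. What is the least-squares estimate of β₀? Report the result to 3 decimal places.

β₀ = 3.701

The normal equations are: 98·β₁ + 16·β₀ = -48;  16·β₁ + 5·β₀ = 1.
(Σx·x = 98, Σx = 16, Σ1 = 5, Σx·z = -48, Σz = 1.)
Δ = 98·5 − 16² = 234.
β₁ = ((-48)·5 − 16·1)/234 = -128/117; β₀ = (98·1 − 16·(-48))/234 = 433/117.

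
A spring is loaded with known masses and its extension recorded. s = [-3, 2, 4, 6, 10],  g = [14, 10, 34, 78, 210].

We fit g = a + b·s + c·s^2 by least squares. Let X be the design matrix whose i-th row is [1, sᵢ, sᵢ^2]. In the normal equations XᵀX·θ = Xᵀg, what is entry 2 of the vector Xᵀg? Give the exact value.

Entry 2 ↔ basis s, so (Xᵀg)_{2} = Σᵢ (s)·gᵢ = (-3)·(14) + (2)·(10) + (4)·(34) + (6)·(78) + (10)·(210) = 2682.

2682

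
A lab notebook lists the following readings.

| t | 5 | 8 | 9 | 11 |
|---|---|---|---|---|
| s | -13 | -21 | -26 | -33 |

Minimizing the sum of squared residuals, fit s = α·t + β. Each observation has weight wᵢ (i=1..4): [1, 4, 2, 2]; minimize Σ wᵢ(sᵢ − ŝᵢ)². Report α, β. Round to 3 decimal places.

Sums needed: Σwᵢ·t·t = 685, Σwᵢ·t = 77, Σwᵢ·1 = 9.
And Σwᵢ·t·s = -1931, Σwᵢ·s = -215.
So AᵀWA·[α, β]ᵀ = AᵀWs: [[685, 77]; [77, 9]]·[α, β]ᵀ = [-1931, -215]ᵀ.
det = 685·9 − 77² = 236.
α = ((-1931)·9 − 77·(-215))/236 = -206/59; β = (685·(-215) − 77·(-1931))/236 = 353/59.

α = -3.492, β = 5.983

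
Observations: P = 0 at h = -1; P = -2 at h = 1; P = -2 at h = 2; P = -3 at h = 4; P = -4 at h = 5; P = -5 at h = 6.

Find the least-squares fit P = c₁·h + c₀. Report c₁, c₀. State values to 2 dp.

Sums needed: Σh·h = 83, Σh = 17, Σ1 = 6.
Right-hand side: Σh·P = -68, ΣP = -16.
So XᵀX·[c₁, c₀]ᵀ = XᵀP: [[83, 17]; [17, 6]]·[c₁, c₀]ᵀ = [-68, -16]ᵀ.
Determinant 83·6 − 17² = 209.
c₁ = ((-68)·6 − 17·(-16))/209 = -136/209; c₀ = (83·(-16) − 17·(-68))/209 = -172/209.

c₁ = -0.65, c₀ = -0.82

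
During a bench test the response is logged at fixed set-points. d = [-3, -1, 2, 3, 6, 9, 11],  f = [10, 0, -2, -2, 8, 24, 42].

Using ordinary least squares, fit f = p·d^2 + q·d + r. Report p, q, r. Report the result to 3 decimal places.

Normal-equation sums: Σd^2·d^2 = 22677, Σd^2·d = 2283, Σd^2 = 261, Σd·d = 261, Σd = 27, Σ1 = 7.
Right-hand side: Σd^2·f = 7378, Σd·f = 686, Σf = 80.
MᵀM·[p, q, r]ᵀ = Mᵀf becomes [[22677, 2283, 261]; [2283, 261, 27]; [261, 27, 7]]·[p, q, r]ᵀ = [7378, 686, 80]ᵀ.
Solving the 3×3 system (Gaussian elimination) gives p = 1165/2253, q = -4058/2253, r = -679/751.

p = 0.517, q = -1.801, r = -0.904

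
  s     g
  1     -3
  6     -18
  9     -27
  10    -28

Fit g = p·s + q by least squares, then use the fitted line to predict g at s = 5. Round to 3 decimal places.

ĝ = -14.714

Sums needed: Σs·s = 218, Σs = 26, Σ1 = 4.
Moment sums: Σs·g = -634, Σg = -76.
Normal equations: [[218, 26]; [26, 4]]·[p, q]ᵀ = [-634, -76]ᵀ.
Eliminating q: 4·(row 1) − 26·(row 2) gives 196·p = 4·(-634) − 26·(-76) = -560, so p = -20/7.
Then q = ((-76) − 26·(-20/7))/4 = -3/7.
At s = 5: ĝ = (-20/7)·(5) + (-3/7)·(1) = -103/7.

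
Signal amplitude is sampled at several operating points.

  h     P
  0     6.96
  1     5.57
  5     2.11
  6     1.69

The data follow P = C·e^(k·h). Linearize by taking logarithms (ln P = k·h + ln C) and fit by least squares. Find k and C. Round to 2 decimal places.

k = -0.24, C = 7.00

Let Y = ln P. Fitting Y = k·h + ln C by least squares:
AᵀA = [[62.0000, 12.0000]; [12.0000, 4]], rhs = [8.5992, 4.9290]ᵀ  (here Σh = 12.0000, Σ(h)² = 62.0000, Σln P = 4.9290, Σh·ln P = 8.5992).
Slope k = (n·Σh·ln P − Σh·Σln P)/(n·Σ(h)² − (Σh)²) = (4·8.5992 − 12.0000·4.9290)/104.0000 = -0.23799; ln C = (Σln P − k·Σh)/n = 1.94622, so C = exp(1.94622) = 7.00218.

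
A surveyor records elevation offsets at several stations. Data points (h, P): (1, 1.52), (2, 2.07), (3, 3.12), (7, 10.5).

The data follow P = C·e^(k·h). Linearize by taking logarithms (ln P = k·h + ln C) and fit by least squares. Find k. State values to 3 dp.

With ln Pᵢ as the transformed response and hᵢ as the regressor:
AᵀA = [[63.0000, 13.0000]; [13.0000, 4]], rhs = [21.7469, 4.6355]ᵀ  (here Σh = 13.0000, Σ(h)² = 63.0000, Σln P = 4.6355, Σh·ln P = 21.7469).
Δ = 63.0000·4 − (13.0000)² = 83.0000; k = (21.7469·4 − 13.0000·4.6355)/83.0000 = 0.32201, ln C = (63.0000·4.6355 − 13.0000·21.7469)/83.0000 = 0.11234.

k = 0.322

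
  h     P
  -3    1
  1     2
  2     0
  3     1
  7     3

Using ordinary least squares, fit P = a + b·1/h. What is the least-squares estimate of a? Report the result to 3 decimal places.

The normal system XᵀX·[a, b]ᵀ = XᵀP is [[5, 23/14]; [23/14, 2633/1764]]·[a, b]ᵀ = [7, 17/7]ᵀ.
Eliminating b: (2633/1764)·(row 1) − (23/14)·(row 2) gives (2101/441)·a = (2633/1764)·7 − (23/14)·(17/7) = 11393/1764, so a = 11393/8404.
Then b = ((17/7) − (23/14)·(11393/8404))/(2633/1764) = 567/4202.

a = 1.356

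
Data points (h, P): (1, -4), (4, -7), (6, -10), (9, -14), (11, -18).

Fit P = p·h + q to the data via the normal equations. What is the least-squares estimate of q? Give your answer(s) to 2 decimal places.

q = -1.97

Normal-equation sums: Σh·h = 255, Σh = 31, Σ1 = 5.
Right-hand side: Σh·P = -416, ΣP = -53.
MᵀM·[p, q]ᵀ = MᵀP becomes [[255, 31]; [31, 5]]·[p, q]ᵀ = [-416, -53]ᵀ.
det = 255·5 − 31² = 314.
p = ((-416)·5 − 31·(-53))/314 = -437/314; q = (255·(-53) − 31·(-416))/314 = -619/314.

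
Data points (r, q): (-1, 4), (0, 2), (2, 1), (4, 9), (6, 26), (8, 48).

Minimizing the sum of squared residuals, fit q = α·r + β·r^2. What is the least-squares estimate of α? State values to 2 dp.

Compute the Gram sums: Σr·r = 121, Σr·r^2 = 799, Σr^2·r^2 = 5665.
And Σr·q = 574, Σr^2·q = 4160.
So XᵀX·[α, β]ᵀ = Xᵀq: [[121, 799]; [799, 5665]]·[α, β]ᵀ = [574, 4160]ᵀ.
Δ = 121·5665 − 799² = 47064.
α = (574·5665 − 799·4160)/47064 = -36065/23532; β = (121·4160 − 799·574)/47064 = 22367/23532.

α = -1.53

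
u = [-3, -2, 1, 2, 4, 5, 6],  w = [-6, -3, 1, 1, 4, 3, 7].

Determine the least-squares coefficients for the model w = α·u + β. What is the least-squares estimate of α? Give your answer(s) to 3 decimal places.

α = 1.228

Sums needed: Σu·u = 95, Σu = 13, Σ1 = 7.
For Aᵀw: Σu·w = 100, Σw = 7.
So AᵀA·[α, β]ᵀ = Aᵀw: [[95, 13]; [13, 7]]·[α, β]ᵀ = [100, 7]ᵀ.
Eliminating β: 7·(row 1) − 13·(row 2) gives 496·α = 7·100 − 13·7 = 609, so α = 609/496.
Then β = (7 − 13·(609/496))/7 = -635/496.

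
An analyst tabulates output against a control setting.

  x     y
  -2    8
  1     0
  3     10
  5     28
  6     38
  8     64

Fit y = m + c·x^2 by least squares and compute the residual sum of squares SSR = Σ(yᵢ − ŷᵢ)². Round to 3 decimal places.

Setting ∂/∂m … = 0 gives: 6·m + 139·c = 148;  139·m + 6115·c = 6286.
(Σ1 = 6, Σx^2 = 139, Σx^2·x^2 = 6115, Σy = 148, Σx^2·y = 6286.)
Eliminating c: 6115·(row 1) − 139·(row 2) gives 17369·m = 6115·148 − 139·6286 = 31266, so m = 31266/17369.
Then c = (6286 − 139·(31266/17369))/6115 = 17144/17369.
Residuals: 39110/17369, -48410/17369, -11872/17369, 2406/1579, 1052/1579, -16866/17369; SSR = 295520/17369.

SSR = 17.014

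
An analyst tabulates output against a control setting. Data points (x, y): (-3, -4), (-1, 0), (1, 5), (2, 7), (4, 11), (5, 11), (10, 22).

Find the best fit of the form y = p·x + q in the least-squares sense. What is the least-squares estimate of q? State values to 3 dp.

Compute the Gram sums: Σx·x = 156, Σx = 18, Σ1 = 7.
Right-hand side: Σx·y = 350, Σy = 52.
So AᵀA·[p, q]ᵀ = Aᵀy: [[156, 18]; [18, 7]]·[p, q]ᵀ = [350, 52]ᵀ.
Determinant 156·7 − 18² = 768.
p = (350·7 − 18·52)/768 = 757/384; q = (156·52 − 18·350)/768 = 151/64.

q = 2.359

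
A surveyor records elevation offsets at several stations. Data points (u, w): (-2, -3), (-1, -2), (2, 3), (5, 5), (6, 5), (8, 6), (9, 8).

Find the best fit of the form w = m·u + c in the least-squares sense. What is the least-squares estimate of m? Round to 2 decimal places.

m = 0.94

Compute the Gram sums: Σu·u = 215, Σu = 27, Σ1 = 7.
Right-hand side: Σu·w = 189, Σw = 22.
So MᵀM·[m, c]ᵀ = Mᵀw: [[215, 27]; [27, 7]]·[m, c]ᵀ = [189, 22]ᵀ.
Δ = 215·7 − 27² = 776.
m = (189·7 − 27·22)/776 = 729/776; c = (215·22 − 27·189)/776 = -373/776.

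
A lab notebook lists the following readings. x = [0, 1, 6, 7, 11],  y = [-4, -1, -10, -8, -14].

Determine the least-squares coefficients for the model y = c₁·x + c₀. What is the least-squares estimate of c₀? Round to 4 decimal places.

Forming MᵀM = [[207, 25]; [25, 5]] and Mᵀy = [-271, -37]ᵀ gives MᵀM·[c₁, c₀]ᵀ = Mᵀy.
det = 207·5 − 25² = 410.
c₁ = ((-271)·5 − 25·(-37))/410 = -43/41; c₀ = (207·(-37) − 25·(-271))/410 = -442/205.

c₀ = -2.1561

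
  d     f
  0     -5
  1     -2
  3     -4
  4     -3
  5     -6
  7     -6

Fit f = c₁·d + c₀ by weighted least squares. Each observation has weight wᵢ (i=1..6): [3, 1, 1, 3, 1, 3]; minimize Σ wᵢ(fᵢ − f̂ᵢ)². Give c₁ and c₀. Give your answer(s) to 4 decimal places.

With design matrix X, XᵀWX = [[230, 42]; [42, 12]] and XᵀWf = [-206, -54]ᵀ.
Determinant 230·12 − 42² = 996.
c₁ = ((-206)·12 − 42·(-54))/996 = -17/83; c₀ = (230·(-54) − 42·(-206))/996 = -314/83.

c₁ = -0.2048, c₀ = -3.7831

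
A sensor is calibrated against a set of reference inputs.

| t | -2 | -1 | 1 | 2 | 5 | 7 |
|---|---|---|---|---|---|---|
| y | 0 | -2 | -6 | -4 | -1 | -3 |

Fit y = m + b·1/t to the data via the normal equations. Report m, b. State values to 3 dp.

Setting ∂/∂m … = 0 gives: 6·m + (12/35)·b = -16;  (12/35)·m + (6273/2450)·b = -232/35.
det = 6·(6273/2450) − (12/35)² = 747/49.
m = ((-16)·(6273/2450) − (12/35)·(-232/35))/(747/49) = -632/249; b = (6·(-232/35) − (12/35)·(-16))/(747/49) = -560/249.

m = -2.538, b = -2.249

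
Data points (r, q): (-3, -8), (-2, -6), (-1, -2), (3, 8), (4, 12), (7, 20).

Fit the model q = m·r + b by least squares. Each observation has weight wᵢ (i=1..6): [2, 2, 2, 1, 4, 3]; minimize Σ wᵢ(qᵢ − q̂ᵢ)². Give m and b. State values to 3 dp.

m = 2.833, b = 0.333

Forming MᵀWM = [[248, 28]; [28, 14]] and MᵀWq = [712, 84]ᵀ gives MᵀWM·[m, b]ᵀ = MᵀWq.
Determinant 248·14 − 28² = 2688.
m = (712·14 − 28·84)/2688 = 17/6; b = (248·84 − 28·712)/2688 = 1/3.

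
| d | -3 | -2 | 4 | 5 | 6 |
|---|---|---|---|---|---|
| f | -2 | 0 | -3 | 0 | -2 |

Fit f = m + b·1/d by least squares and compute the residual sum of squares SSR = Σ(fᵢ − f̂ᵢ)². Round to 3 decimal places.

SSR = 6.124

Sums needed: Σ1 = 5, Σ1/d = -13/60, Σ1/d·1/d = 1769/3600.
Moment sums: Σf = -7, Σ1/d·f = -5/12.
AᵀA·[m, b]ᵀ = Aᵀf becomes [[5, -13/60]; [-13/60, 1769/3600]]·[m, b]ᵀ = [-7, -5/12]ᵀ.
det = 5·(1769/3600) − (-13/60)² = 241/100.
m = ((-7)·(1769/3600) − (-13/60)·(-5/12))/(241/100) = -353/241; b = (5·(-5/12) − (-13/60)·(-7))/(241/100) = -360/241.
Residuals: -249/241, 173/241, -280/241, 425/241, -69/241; SSR = 1476/241.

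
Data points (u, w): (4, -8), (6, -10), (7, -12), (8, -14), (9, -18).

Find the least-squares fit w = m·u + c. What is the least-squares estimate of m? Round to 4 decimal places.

From the data, Σu·u = 246, Σu = 34, Σ1 = 5.
Right-hand side: Σu·w = -450, Σw = -62.
So AᵀA·[m, c]ᵀ = Aᵀw: [[246, 34]; [34, 5]]·[m, c]ᵀ = [-450, -62]ᵀ.
Determinant 246·5 − 34² = 74.
m = ((-450)·5 − 34·(-62))/74 = -71/37; c = (246·(-62) − 34·(-450))/74 = 24/37.

m = -1.9189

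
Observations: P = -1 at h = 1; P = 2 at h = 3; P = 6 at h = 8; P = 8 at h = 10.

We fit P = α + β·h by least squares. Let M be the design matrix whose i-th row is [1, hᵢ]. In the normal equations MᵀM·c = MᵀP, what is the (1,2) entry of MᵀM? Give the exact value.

22

Row 1 ↔ basis 1, column 2 ↔ basis h, so (MᵀM)_{1,2} = Σᵢ h = (1)·(1) + (1)·(3) + (1)·(8) + (1)·(10) = 22.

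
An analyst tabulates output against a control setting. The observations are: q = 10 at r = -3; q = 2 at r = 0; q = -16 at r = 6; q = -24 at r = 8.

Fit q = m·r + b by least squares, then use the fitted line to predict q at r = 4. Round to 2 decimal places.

Forming MᵀM = [[109, 11]; [11, 4]] and Mᵀq = [-318, -28]ᵀ gives MᵀM·[m, b]ᵀ = Mᵀq.
Determinant 109·4 − 11² = 315.
m = ((-318)·4 − 11·(-28))/315 = -964/315; b = (109·(-28) − 11·(-318))/315 = 446/315.
At r = 4: q̂ = (-964/315)·(4) + (446/315)·(1) = -682/63.

q̂ = -10.83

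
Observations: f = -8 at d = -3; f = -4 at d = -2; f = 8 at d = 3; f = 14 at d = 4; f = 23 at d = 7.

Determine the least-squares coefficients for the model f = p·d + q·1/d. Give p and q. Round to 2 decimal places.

The normal equations are: 87·p + 5·q = 273;  5·p + (3917/7056)·q = 593/42.
Determinant 87·(3917/7056) − 5² = 54793/2352.
p = (273·(3917/7056) − 5·(593/42))/(54793/2352) = 190407/54793; q = (87·(593/42) − 5·273)/(54793/2352) = -321384/54793.

p = 3.48, q = -5.87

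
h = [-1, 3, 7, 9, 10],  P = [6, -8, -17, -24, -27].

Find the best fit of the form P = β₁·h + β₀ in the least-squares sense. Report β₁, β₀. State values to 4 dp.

Sums needed: Σh·h = 240, Σh = 28, Σ1 = 5.
Right-hand side: Σh·P = -635, ΣP = -70.
AᵀA·[β₁, β₀]ᵀ = AᵀP becomes [[240, 28]; [28, 5]]·[β₁, β₀]ᵀ = [-635, -70]ᵀ.
det = 240·5 − 28² = 416.
β₁ = ((-635)·5 − 28·(-70))/416 = -1215/416; β₀ = (240·(-70) − 28·(-635))/416 = 245/104.

β₁ = -2.9207, β₀ = 2.3558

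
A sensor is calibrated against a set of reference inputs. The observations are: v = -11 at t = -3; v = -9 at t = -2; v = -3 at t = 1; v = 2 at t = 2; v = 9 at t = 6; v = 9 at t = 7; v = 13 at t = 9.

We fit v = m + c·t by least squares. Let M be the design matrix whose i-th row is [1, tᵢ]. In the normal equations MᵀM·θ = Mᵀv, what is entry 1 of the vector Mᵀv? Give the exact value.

Entry 1 ↔ basis 1, so (Mᵀv)_{1} = Σᵢ vᵢ = (1)·(-11) + (1)·(-9) + (1)·(-3) + (1)·(2) + (1)·(9) + (1)·(9) + (1)·(13) = 10.

10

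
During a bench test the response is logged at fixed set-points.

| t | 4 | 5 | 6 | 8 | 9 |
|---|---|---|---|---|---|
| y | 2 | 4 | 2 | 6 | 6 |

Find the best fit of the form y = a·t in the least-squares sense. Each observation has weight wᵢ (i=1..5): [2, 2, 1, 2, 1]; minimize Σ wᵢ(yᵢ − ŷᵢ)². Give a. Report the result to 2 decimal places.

a = 0.67

Compute the Gram sums: Σwᵢ·t·t = 327.
And Σwᵢ·t·y = 218.
Hence a = 218 / 327 ≈ 0.666667.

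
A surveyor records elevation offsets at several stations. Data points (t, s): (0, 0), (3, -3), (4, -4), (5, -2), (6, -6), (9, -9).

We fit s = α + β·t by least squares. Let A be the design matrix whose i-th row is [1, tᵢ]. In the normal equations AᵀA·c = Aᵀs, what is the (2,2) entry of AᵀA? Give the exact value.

Row 2 ↔ basis t, column 2 ↔ basis t, so (AᵀA)_{2,2} = Σᵢ (t)·(t) = (0)·(0) + (3)·(3) + (4)·(4) + (5)·(5) + (6)·(6) + (9)·(9) = 167.

167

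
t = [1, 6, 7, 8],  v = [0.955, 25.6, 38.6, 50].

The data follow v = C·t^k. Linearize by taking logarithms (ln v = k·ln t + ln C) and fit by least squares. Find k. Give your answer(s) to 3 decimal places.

Linearized form: ln v = k·ln t + ln C. From the 4 transformed points,
Σln t = 5.8171, Σ(ln t)² = 11.3210, Σln v = 10.7618, Σln t·ln v = 21.0537.
Equations: 11.3210·k + 5.8171·ln C = 21.0537;  5.8171·k + 4·ln C = 10.7618.
Δ = 11.3210·4 − (5.8171)² = 11.4454; k = (21.0537·4 − 5.8171·10.7618)/11.4454 = 1.88827, ln C = (11.3210·10.7618 − 5.8171·21.0537)/11.4454 = -0.05561.

k = 1.888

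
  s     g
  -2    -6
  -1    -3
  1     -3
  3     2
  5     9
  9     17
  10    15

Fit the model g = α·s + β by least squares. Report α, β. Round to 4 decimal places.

α = 1.9382, β = -2.4935

MᵀM·[α, β]ᵀ = Mᵀg reads: 221·α + 25·β = 366;  25·α + 7·β = 31.
(Σs·s = 221, Σs = 25, Σ1 = 7, Σs·g = 366, Σg = 31.)
Determinant 221·7 − 25² = 922.
α = (366·7 − 25·31)/922 = 1787/922; β = (221·31 − 25·366)/922 = -2299/922.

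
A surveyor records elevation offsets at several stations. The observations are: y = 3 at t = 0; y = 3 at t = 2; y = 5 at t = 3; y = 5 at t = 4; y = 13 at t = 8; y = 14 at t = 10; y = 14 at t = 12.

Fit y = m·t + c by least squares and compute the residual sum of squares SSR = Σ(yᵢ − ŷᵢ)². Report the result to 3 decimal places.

Setting ∂/∂m … = 0 gives: 337·m + 39·c = 453;  39·m + 7·c = 57.
Determinant 337·7 − 39² = 838.
m = (453·7 − 39·57)/838 = 474/419; c = (337·57 − 39·453)/838 = 771/419.
Residuals: 486/419, -462/419, -98/419, -572/419, 884/419, 355/419, -593/419; SSR = 4882/419.

SSR = 11.652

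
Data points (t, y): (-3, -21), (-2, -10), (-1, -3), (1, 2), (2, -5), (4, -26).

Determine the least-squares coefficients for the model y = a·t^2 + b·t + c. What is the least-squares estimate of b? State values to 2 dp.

b = 1.39

Setting ∂/∂a … = 0 gives: 371·a + 37·b + 35·c = -666;  37·a + 35·b + 1·c = -26;  35·a + 1·b + 6·c = -63.
Solving the 3×3 system (Gaussian elimination) gives a = -338/165, b = 229/165, c = 67/55.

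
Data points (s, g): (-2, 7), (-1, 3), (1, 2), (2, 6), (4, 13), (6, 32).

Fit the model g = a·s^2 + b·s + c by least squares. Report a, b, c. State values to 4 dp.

a = 0.9188, b = -0.5807, c = 1.9734

Setting ∂/∂a … = 0 gives: 1586·a + 280·b + 62·c = 1417;  280·a + 62·b + 10·c = 241;  62·a + 10·b + 6·c = 63.
(Σs^2·s^2 = 1586, Σs^2·s = 280, Σs^2 = 62, Σs·s = 62, Σs = 10, Σ1 = 6, Σs^2·g = 1417, Σs·g = 241, Σg = 63.)
Inverting the 3×3 Gram matrix, [a, b, c]ᵀ = [8024/8733, -5071/8733, 11489/5822]ᵀ.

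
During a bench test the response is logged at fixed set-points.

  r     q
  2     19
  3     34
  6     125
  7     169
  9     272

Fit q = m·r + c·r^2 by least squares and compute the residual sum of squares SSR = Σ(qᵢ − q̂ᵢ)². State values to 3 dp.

Entries of MᵀM: Σr·r = 179, Σr·r^2 = 1323, Σr^2·r^2 = 10355.
Moment sums: Σr·q = 4521, Σr^2·q = 35195.
So MᵀM·[m, c]ᵀ = Mᵀq: [[179, 1323]; [1323, 10355]]·[m, c]ᵀ = [4521, 35195]ᵀ.
Eliminating c: 10355·(row 1) − 1323·(row 2) gives 103216·m = 10355·4521 − 1323·35195 = 251970, so m = 125985/51608.
Then c = (35195 − 1323·(125985/51608))/10355 = 159311/51608.
Residuals: 45669/25804, -28541/25804, -20053/25804, 16809/25804, -85/6451; SSR = 138933/25804.

SSR = 5.384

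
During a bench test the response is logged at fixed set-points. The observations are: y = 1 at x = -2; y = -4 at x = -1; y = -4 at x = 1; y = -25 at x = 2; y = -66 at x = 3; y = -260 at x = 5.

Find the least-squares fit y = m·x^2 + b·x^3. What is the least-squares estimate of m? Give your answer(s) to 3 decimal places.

m = -2.913

Compute the Gram sums: Σx^2·x^2 = 740, Σx^2·x^3 = 3368, Σx^3·x^3 = 16484.
Right-hand side: Σx^2·y = -7198, Σx^3·y = -34490.
So MᵀM·[m, b]ᵀ = Mᵀy: [[740, 3368]; [3368, 16484]]·[m, b]ᵀ = [-7198, -34490]ᵀ.
Eliminating b: 16484·(row 1) − 3368·(row 2) gives 854736·m = 16484·(-7198) − 3368·(-34490) = -2489512, so m = -311189/106842.
Then b = ((-34490) − 3368·(-311189/106842))/16484 = -159967/106842.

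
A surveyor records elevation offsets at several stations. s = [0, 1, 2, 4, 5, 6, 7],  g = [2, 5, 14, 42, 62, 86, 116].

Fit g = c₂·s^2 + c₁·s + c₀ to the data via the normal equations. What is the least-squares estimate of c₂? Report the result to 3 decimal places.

Normal-equation sums: Σs^2·s^2 = 4595, Σs^2·s = 757, Σs^2 = 131, Σs·s = 131, Σs = 25, Σ1 = 7.
And Σs^2·g = 11063, Σs·g = 1839, Σg = 327.
AᵀA·[c₂, c₁, c₀]ᵀ = Aᵀg becomes [[4595, 757, 131]; [757, 131, 25]; [131, 25, 7]]·[c₂, c₁, c₀]ᵀ = [11063, 1839, 327]ᵀ.
Inverting the 3×3 Gram matrix, [c₂, c₁, c₀]ᵀ = [5318/2541, 731/462, 459/242]ᵀ.

c₂ = 2.093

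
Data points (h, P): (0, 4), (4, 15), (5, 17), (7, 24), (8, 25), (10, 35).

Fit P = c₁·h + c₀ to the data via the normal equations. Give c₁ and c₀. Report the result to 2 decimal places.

c₁ = 2.98, c₀ = 3.09

Forming AᵀA = [[254, 34]; [34, 6]] and AᵀP = [863, 120]ᵀ gives AᵀA·[c₁, c₀]ᵀ = AᵀP.
Determinant 254·6 − 34² = 368.
c₁ = (863·6 − 34·120)/368 = 549/184; c₀ = (254·120 − 34·863)/368 = 569/184.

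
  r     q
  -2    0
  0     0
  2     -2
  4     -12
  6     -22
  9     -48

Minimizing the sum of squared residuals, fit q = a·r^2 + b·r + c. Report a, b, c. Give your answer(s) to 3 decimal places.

a = -0.513, b = -0.761, c = 0.462

From the data, Σr^2·r^2 = 8145, Σr^2·r = 1009, Σr^2 = 141, Σr·r = 141, Σr = 19, Σ1 = 6.
Moment sums: Σr^2·q = -4880, Σr·q = -616, Σq = -84.
AᵀA·[a, b, c]ᵀ = Aᵀq becomes [[8145, 1009, 141]; [1009, 141, 19]; [141, 19, 6]]·[a, b, c]ᵀ = [-4880, -616, -84]ᵀ.
Inverting the 3×3 Gram matrix, [a, b, c]ᵀ = [-5704/11121, -2820/3707, 5140/11121]ᵀ.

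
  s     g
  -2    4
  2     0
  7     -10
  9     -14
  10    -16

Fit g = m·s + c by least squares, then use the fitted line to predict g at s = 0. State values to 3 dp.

ĝ = 1.743

Normal-equation sums: Σs·s = 238, Σs = 26, Σ1 = 5.
And Σs·g = -364, Σg = -36.
So XᵀX·[m, c]ᵀ = Xᵀg: [[238, 26]; [26, 5]]·[m, c]ᵀ = [-364, -36]ᵀ.
det = 238·5 − 26² = 514.
m = ((-364)·5 − 26·(-36))/514 = -442/257; c = (238·(-36) − 26·(-364))/514 = 448/257.
At s = 0: ĝ = (-442/257)·(0) + (448/257)·(1) = 448/257.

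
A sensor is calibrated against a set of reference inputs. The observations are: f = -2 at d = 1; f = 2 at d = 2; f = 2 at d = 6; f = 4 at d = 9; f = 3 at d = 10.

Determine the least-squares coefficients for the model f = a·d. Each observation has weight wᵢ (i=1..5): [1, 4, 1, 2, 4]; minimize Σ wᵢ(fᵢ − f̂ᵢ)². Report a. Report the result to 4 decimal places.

Entries of MᵀWM: Σwᵢ·d·d = 615.
And Σwᵢ·d·f = 218.
Normal equations: [[615]]·[a]ᵀ = [218]ᵀ.
a = 218/615 = 0.354472.

a = 0.3545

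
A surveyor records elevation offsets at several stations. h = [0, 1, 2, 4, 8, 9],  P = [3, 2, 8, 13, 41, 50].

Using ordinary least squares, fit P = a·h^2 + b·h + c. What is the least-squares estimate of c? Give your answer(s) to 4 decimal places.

c = 2.5118

Entries of MᵀM: Σh^2·h^2 = 10930, Σh^2·h = 1314, Σh^2 = 166, Σh·h = 166, Σh = 24, Σ1 = 6.
Right-hand side: Σh^2·P = 6916, Σh·P = 848, ΣP = 117.
Row-reducing yields a = 3159/6334, b = 5051/6334, c = 7955/3167.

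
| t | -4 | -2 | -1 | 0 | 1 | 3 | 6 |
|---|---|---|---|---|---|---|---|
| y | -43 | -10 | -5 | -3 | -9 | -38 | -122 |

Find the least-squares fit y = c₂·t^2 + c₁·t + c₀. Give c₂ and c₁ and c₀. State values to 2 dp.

c₂ = -2.94, c₁ = -2.15, c₀ = -3.79

Compute the Gram sums: Σt^2·t^2 = 1651, Σt^2·t = 171, Σt^2 = 67, Σt·t = 67, Σt = 3, Σ1 = 7.
For Mᵀy: Σt^2·y = -5476, Σt·y = -658, Σy = -230.
So MᵀM·[c₂, c₁, c₀]ᵀ = Mᵀy: [[1651, 171, 67]; [171, 67, 3]; [67, 3, 7]]·[c₂, c₁, c₀]ᵀ = [-5476, -658, -230]ᵀ.
Inverting the 3×3 Gram matrix, [c₂, c₁, c₀]ᵀ = [-118639/40344, -28857/13448, -76471/20172]ᵀ.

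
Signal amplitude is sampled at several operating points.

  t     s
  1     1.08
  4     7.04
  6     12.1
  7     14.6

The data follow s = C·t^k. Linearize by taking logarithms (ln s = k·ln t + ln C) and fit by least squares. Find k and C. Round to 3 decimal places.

Linearized form: ln s = k·ln t + ln C. From the 4 transformed points,
Σln t = 5.1240, Σ(ln t)² = 8.9188, Σln s = 7.2028, Σln t·ln s = 12.3898.
Equations: 8.9188·k + 5.1240·ln C = 12.3898;  5.1240·k + 4·ln C = 7.2028.
Solving (det = 9.4201): k = 1.34310, ln C = 0.08020, so C = exp(0.08020) = 1.08350.

k = 1.343, C = 1.084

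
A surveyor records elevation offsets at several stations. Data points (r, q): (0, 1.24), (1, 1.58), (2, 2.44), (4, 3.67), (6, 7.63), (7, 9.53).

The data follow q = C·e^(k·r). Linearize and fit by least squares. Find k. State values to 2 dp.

Linearized form: ln q = k·r + ln C. From the 6 transformed points,
AᵀA = [[106.0000, 20.0000]; [20.0000, 6]], rhs = [35.4158, 7.1513]ᵀ  (here Σr = 20.0000, Σ(r)² = 106.0000, Σln q = 7.1513, Σr·ln q = 35.4158).
Δ = 106.0000·6 − (20.0000)² = 236.0000; k = (35.4158·6 − 20.0000·7.1513)/236.0000 = 0.29436, ln C = (106.0000·7.1513 − 20.0000·35.4158)/236.0000 = 0.21066.

k = 0.29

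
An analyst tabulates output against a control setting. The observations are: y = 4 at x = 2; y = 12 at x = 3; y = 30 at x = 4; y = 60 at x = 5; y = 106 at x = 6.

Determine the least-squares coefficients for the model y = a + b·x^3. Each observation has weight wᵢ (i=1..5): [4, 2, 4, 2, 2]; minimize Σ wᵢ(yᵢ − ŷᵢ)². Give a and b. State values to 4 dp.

a = -0.7603, b = 0.4909

Forming AᵀWA = [[14, 1024]; [1024, 142660]] and AᵀWy = [492, 69248]ᵀ gives AᵀWA·[a, b]ᵀ = AᵀWy.
Δ = 14·142660 − 1024² = 948664.
a = (492·142660 − 1024·69248)/948664 = -90154/118583; b = (14·69248 − 1024·492)/948664 = 58208/118583.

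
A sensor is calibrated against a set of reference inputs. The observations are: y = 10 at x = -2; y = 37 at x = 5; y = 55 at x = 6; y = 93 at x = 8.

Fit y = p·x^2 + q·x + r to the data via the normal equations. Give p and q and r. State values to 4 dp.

Sums needed: Σx^2·x^2 = 6033, Σx^2·x = 845, Σx^2 = 129, Σx·x = 129, Σx = 17, Σ1 = 4.
Right-hand side: Σx^2·y = 8897, Σx·y = 1239, Σy = 195.
Solving the 3×3 system (Gaussian elimination) gives p = 52553/36436, q = -11405/36436, r = 32473/9109.

p = 1.4423, q = -0.3130, r = 3.5649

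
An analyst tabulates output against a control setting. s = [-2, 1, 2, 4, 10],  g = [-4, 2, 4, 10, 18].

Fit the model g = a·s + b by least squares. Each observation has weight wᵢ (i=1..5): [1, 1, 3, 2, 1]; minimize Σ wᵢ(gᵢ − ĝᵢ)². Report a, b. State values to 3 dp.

XᵀWX·[a, b]ᵀ = XᵀWg reads: 149·a + 23·b = 294;  23·a + 8·b = 48.
Determinant 149·8 − 23² = 663.
a = (294·8 − 23·48)/663 = 32/17; b = (149·48 − 23·294)/663 = 10/17.

a = 1.882, b = 0.588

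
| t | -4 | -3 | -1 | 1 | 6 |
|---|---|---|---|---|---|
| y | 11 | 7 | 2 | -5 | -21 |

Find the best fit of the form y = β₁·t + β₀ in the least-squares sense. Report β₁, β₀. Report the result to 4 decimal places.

Sums needed: Σt·t = 63, Σt = -1, Σ1 = 5.
For Aᵀy: Σt·y = -198, Σy = -6.
Δ = 63·5 − (-1)² = 314.
β₁ = ((-198)·5 − (-1)·(-6))/314 = -498/157; β₀ = (63·(-6) − (-1)·(-198))/314 = -288/157.

β₁ = -3.1720, β₀ = -1.8344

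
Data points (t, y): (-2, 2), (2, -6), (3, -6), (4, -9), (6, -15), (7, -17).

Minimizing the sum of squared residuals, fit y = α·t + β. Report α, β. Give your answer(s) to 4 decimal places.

α = -2.1234, β = -1.4221

With design matrix A, AᵀA = [[118, 20]; [20, 6]] and Aᵀy = [-279, -51]ᵀ.
Δ = 118·6 − 20² = 308.
α = ((-279)·6 − 20·(-51))/308 = -327/154; β = (118·(-51) − 20·(-279))/308 = -219/154.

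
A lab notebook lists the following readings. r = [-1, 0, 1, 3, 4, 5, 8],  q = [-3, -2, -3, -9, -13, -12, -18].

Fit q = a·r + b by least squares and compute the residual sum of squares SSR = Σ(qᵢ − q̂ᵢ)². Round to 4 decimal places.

SSR = 14.2160

From the data, Σr·r = 116, Σr = 20, Σ1 = 7.
Right-hand side: Σr·q = -283, Σq = -60.
Determinant 116·7 − 20² = 412.
a = ((-283)·7 − 20·(-60))/412 = -781/412; b = (116·(-60) − 20·(-283))/412 = -325/103.
Residuals: -717/412, 119/103, 845/412, -65/412, -233/103, 261/412, 33/103; SSR = 5857/412.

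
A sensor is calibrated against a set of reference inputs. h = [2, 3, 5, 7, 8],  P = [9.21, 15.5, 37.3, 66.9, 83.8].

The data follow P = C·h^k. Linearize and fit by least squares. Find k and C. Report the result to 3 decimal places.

Let Y = ln P. Fitting Y = k·ln h + ln C by least squares:
Σln h = 7.4265, Σ(ln h)² = 12.3883, Σln P = 17.2118, Σln h·ln P = 27.7624.
Equations: 12.3883·k + 7.4265·ln C = 27.7624;  7.4265·k + 5·ln C = 17.2118.
Δ = 12.3883·5 − (7.4265)² = 6.7880; k = (27.7624·5 − 7.4265·17.2118)/6.7880 = 1.61871, ln C = (12.3883·17.2118 − 7.4265·27.7624)/6.7880 = 1.03806, so C = exp(1.03806) = 2.82374.

k = 1.619, C = 2.824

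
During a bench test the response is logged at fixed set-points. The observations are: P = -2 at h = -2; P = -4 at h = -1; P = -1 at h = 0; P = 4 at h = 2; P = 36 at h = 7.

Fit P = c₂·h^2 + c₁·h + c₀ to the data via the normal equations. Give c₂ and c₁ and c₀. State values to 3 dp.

c₂ = 0.534, c₁ = 1.633, c₀ = -1.553

Sums needed: Σh^2·h^2 = 2434, Σh^2·h = 342, Σh^2 = 58, Σh·h = 58, Σh = 6, Σ1 = 5.
And Σh^2·P = 1768, Σh·P = 268, ΣP = 33.
XᵀX·[c₂, c₁, c₀]ᵀ = XᵀP becomes [[2434, 342, 58]; [342, 58, 6]; [58, 6, 5]]·[c₂, c₁, c₀]ᵀ = [1768, 268, 33]ᵀ.
Inverting the 3×3 Gram matrix, [c₂, c₁, c₀]ᵀ = [5095/9542, 15581/9542, -7411/4771]ᵀ.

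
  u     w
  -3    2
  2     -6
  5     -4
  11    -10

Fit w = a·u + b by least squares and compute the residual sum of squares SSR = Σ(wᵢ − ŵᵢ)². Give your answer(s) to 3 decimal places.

Compute the Gram sums: Σu·u = 159, Σu = 15, Σ1 = 4.
Moment sums: Σu·w = -148, Σw = -18.
Normal equations: [[159, 15]; [15, 4]]·[a, b]ᵀ = [-148, -18]ᵀ.
Determinant 159·4 − 15² = 411.
a = ((-148)·4 − 15·(-18))/411 = -322/411; b = (159·(-18) − 15·(-148))/411 = -214/137.
Residuals: 166/137, -1180/411, 608/411, 74/411; SSR = 4904/411.

SSR = 11.932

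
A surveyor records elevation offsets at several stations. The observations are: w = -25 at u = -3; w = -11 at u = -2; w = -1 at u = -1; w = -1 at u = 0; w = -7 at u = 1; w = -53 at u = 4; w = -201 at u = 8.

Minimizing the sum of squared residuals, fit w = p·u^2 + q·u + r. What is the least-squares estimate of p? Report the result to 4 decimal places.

XᵀX·[p, q, r]ᵀ = Xᵀw reads: 4451·p + 541·q + 95·r = -13989;  541·p + 95·q + 7·r = -1729;  95·p + 7·q + 7·r = -299.
Inverting the 3×3 Gram matrix, [p, q, r]ᵀ = [-413281/138801, -160933/138801, -53013/46267]ᵀ.

p = -2.9775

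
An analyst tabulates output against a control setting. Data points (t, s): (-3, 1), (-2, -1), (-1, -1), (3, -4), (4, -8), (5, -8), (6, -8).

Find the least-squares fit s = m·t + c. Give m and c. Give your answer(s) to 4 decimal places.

m = -1.0360, c = -2.3669

MᵀM·[m, c]ᵀ = Mᵀs reads: 100·m + 12·c = -132;  12·m + 7·c = -29.
(Σt·t = 100, Σt = 12, Σ1 = 7, Σt·s = -132, Σs = -29.)
Eliminating c: 7·(row 1) − 12·(row 2) gives 556·m = 7·(-132) − 12·(-29) = -576, so m = -144/139.
Then c = ((-29) − 12·(-144/139))/7 = -329/139.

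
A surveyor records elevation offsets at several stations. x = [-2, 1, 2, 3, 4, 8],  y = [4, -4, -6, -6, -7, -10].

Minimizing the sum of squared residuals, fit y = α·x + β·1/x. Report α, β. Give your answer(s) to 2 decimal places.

α = -1.31, β = -3.64

Setting ∂/∂α … = 0 gives: 98·α + 6·β = -150;  6·α + (973/576)·β = -14.
det = 98·(973/576) − 6² = 37309/288.
α = ((-150)·(973/576) − 6·(-14))/(37309/288) = -48783/37309; β = (98·(-14) − 6·(-150))/(37309/288) = -135936/37309.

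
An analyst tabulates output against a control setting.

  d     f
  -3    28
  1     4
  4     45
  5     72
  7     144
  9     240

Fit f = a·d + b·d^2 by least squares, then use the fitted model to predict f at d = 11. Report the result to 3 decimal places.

f̂ = 359.007

Sums needed: Σd·d = 181, Σd·d^2 = 1235, Σd^2·d^2 = 9925.
Moment sums: Σd·f = 3628, Σd^2·f = 29272.
Δ = 181·9925 − 1235² = 271200.
a = (3628·9925 − 1235·29272)/271200 = -7151/13560; b = (181·29272 − 1235·3628)/271200 = 204413/67800.
At d = 11: f̂ = (-7151/13560)·(11) + (204413/67800)·(121) = 2028389/5650.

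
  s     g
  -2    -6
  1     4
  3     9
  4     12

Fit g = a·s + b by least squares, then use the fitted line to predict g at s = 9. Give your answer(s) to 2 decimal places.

ĝ = 27.07

Entries of AᵀA: Σs·s = 30, Σs = 6, Σ1 = 4.
Moment sums: Σs·g = 91, Σg = 19.
AᵀA·[a, b]ᵀ = Aᵀg becomes [[30, 6]; [6, 4]]·[a, b]ᵀ = [91, 19]ᵀ.
Δ = 30·4 − 6² = 84.
a = (91·4 − 6·19)/84 = 125/42; b = (30·19 − 6·91)/84 = 2/7.
At s = 9: ĝ = (125/42)·(9) + (2/7)·(1) = 379/14.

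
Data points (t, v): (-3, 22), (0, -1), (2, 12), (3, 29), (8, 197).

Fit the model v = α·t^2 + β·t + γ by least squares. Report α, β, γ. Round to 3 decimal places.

α = 2.963, β = 1.088, γ = -1.343

The normal equations are: 4274·α + 520·β + 86·γ = 13115;  520·α + 86·β + 10·γ = 1621;  86·α + 10·β + 5·γ = 259.
Row-reducing yields α = 52147/17598, β = 6381/5866, γ = -11819/8799.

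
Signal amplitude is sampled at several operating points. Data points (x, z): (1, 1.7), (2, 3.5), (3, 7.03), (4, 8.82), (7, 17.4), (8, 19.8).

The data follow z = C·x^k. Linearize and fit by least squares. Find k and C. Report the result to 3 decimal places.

k = 1.200, C = 1.679

With ln zᵢ as the transformed response and ln xᵢ as the regressor:
Σln x = 7.2034, Σ(ln x)² = 11.7199, Σln z = 11.7528, Σln x·ln z = 17.7958.
Equations: 11.7199·k + 7.2034·ln C = 17.7958;  7.2034·k + 6·ln C = 11.7528.
Slope k = (n·Σln x·ln z − Σln x·Σln z)/(n·Σ(ln x)² − (Σln x)²) = (6·17.7958 − 7.2034·11.7528)/18.4301 = 1.19995; ln C = (Σln z − k·Σln x)/n = 0.51818, so C = exp(0.51818) = 1.67896.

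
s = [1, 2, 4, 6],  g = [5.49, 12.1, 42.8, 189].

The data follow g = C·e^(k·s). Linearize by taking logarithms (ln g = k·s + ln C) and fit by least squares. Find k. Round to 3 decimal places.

Taking logs, ln g = k·s + ln C, so regress ln g on s.
Σs = 13.0000, Σ(s)² = 57.0000, Σln g = 13.1944, Σs·ln g = 53.1660.
Normal system: [[57.0000, 13.0000]; [13.0000, 4]]·[k, ln C]ᵀ = [53.1660, 13.1944]ᵀ.
Δ = 57.0000·4 − (13.0000)² = 59.0000; k = (53.1660·4 − 13.0000·13.1944)/59.0000 = 0.69723, ln C = (57.0000·13.1944 − 13.0000·53.1660)/59.0000 = 1.03261.

k = 0.697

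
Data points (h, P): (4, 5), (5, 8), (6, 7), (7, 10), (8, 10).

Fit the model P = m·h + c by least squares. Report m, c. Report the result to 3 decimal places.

MᵀM·[m, c]ᵀ = MᵀP reads: 190·m + 30·c = 252;  30·m + 5·c = 40.
(Σh·h = 190, Σh = 30, Σ1 = 5, Σh·P = 252, ΣP = 40.)
Determinant 190·5 − 30² = 50.
m = (252·5 − 30·40)/50 = 6/5; c = (190·40 − 30·252)/50 = 4/5.

m = 1.200, c = 0.800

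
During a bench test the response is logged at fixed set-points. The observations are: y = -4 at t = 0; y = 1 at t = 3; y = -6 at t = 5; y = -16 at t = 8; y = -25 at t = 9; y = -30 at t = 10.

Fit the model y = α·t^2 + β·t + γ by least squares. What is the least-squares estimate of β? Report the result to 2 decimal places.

Forming AᵀA = [[21363, 2393, 279]; [2393, 279, 35]; [279, 35, 6]] and Aᵀy = [-6190, -680, -80]ᵀ gives AᵀA·[α, β, γ]ᵀ = Aᵀy.
Row-reducing yields α = -64595/125472, β = 101025/41824, γ = -218615/62736.

β = 2.42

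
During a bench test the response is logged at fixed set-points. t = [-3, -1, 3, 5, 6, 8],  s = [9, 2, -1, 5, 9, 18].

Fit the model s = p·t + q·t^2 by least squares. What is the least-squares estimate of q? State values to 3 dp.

Normal-equation sums: Σt·t = 144, Σt·t^2 = 852, Σt^2·t^2 = 6180.
And Σt·s = 191, Σt^2·s = 1675.
Determinant 144·6180 − 852² = 164016.
p = (191·6180 − 852·1675)/164016 = -5140/3417; q = (144·1675 − 852·191)/164016 = 6539/13668.

q = 0.478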